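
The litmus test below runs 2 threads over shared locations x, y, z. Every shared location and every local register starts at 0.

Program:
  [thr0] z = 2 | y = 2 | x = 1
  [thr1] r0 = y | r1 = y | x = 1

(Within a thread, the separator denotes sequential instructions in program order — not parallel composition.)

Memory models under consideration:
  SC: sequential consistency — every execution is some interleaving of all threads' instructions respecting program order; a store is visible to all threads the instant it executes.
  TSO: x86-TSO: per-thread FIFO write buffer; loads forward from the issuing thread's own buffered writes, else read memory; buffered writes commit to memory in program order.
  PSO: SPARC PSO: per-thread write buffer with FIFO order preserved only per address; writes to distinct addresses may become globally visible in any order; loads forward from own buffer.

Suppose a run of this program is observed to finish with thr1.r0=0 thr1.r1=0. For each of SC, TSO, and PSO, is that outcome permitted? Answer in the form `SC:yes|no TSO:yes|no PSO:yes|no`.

outcome vector order: (thr1.r0,thr1.r1)
SC (3): (0,0), (0,2), (2,2)
TSO (3): (0,0), (0,2), (2,2)
PSO (3): (0,0), (0,2), (2,2)
target (0,0) ∈ {SC,TSO,PSO}

SC:yes TSO:yes PSO:yes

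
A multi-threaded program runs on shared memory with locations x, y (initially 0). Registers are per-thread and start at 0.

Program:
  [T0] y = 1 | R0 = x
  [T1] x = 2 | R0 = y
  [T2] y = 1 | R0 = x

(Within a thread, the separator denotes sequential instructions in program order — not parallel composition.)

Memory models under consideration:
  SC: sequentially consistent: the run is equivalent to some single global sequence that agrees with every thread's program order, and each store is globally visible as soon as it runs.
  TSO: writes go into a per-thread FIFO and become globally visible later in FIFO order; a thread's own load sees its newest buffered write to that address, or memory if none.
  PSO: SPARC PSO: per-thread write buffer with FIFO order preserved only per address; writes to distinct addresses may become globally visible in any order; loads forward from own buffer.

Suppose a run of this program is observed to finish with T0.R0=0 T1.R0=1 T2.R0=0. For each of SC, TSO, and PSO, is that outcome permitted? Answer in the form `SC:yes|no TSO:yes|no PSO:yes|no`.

SC:yes TSO:yes PSO:yes

outcome vector order: (T0.R0,T1.R0,T2.R0)
under SC → <0 1 0>, <0 1 2>, <2 0 2>, <2 1 0>, <2 1 2>
under TSO → <0 0 0>, <0 0 2>, <0 1 0>, <0 1 2>, <2 0 0>, <2 0 2>, <2 1 0>, <2 1 2>
under PSO → <0 0 0>, <0 0 2>, <0 1 0>, <0 1 2>, <2 0 0>, <2 0 2>, <2 1 0>, <2 1 2>
target <0 1 0> ∈ {SC,TSO,PSO}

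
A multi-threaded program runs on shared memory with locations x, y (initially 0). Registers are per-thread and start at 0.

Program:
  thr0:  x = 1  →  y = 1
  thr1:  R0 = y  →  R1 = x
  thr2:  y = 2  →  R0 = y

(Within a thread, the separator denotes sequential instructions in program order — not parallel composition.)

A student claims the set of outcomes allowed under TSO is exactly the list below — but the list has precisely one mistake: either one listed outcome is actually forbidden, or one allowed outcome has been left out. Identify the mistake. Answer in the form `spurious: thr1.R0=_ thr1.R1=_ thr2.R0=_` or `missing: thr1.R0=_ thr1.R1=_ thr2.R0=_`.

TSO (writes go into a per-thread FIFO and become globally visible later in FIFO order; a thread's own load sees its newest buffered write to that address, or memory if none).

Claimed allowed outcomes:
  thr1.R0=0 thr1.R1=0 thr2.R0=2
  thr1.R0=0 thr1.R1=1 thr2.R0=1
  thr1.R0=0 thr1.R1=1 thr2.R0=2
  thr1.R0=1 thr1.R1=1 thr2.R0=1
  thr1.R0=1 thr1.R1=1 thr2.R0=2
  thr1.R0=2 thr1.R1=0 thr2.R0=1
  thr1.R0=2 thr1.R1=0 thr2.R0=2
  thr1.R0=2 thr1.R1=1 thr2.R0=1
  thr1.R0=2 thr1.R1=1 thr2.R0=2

missing: thr1.R0=0 thr1.R1=0 thr2.R0=1

outcome vector order: (thr1.R0,thr1.R1,thr2.R0)
TSO: 10 outcomes — {<0 0 1>; <0 0 2>; <0 1 1>; <0 1 2>; <1 1 1>; <1 1 2>; <2 0 1>; <2 0 2>; <2 1 1>; <2 1 2>}
TSO∖claimed = {<0 0 1>}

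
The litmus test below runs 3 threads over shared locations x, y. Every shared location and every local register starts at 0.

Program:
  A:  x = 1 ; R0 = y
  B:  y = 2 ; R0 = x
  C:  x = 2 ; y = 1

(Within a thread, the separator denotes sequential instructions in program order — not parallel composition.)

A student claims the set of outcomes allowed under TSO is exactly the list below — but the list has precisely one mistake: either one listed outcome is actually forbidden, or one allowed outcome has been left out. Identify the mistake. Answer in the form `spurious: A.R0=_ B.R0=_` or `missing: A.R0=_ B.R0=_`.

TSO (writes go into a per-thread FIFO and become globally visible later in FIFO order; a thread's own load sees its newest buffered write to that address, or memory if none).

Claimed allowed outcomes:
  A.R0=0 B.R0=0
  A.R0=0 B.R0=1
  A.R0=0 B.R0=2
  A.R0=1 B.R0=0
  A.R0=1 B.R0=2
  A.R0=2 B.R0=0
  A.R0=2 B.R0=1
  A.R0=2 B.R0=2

outcome vector order: (A.R0,B.R0)
[TSO] allowed = {(0,0) (0,1) (0,2) (1,0) (1,1) (1,2) (2,0) (2,1) (2,2)}
TSO∖claimed = {(1,1)}

missing: A.R0=1 B.R0=1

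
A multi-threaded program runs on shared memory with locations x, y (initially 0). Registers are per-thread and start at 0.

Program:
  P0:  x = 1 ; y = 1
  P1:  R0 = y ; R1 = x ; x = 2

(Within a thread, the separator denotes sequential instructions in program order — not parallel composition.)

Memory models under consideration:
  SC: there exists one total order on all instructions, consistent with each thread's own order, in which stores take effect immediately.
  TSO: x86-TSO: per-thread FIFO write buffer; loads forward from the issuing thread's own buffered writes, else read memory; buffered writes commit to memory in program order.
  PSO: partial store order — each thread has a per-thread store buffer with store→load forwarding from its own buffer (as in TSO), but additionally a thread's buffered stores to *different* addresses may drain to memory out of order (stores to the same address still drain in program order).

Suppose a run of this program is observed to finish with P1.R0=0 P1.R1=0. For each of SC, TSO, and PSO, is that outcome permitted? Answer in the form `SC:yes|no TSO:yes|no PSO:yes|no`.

SC:yes TSO:yes PSO:yes

outcome vector order: (P1.R0,P1.R1)
[SC] allowed = {<0 0>, <0 1>, <1 1>}
[TSO] allowed = {<0 0>, <0 1>, <1 1>}
[PSO] allowed = {<0 0>, <0 1>, <1 0>, <1 1>}
target <0 0> ∈ {SC,TSO,PSO}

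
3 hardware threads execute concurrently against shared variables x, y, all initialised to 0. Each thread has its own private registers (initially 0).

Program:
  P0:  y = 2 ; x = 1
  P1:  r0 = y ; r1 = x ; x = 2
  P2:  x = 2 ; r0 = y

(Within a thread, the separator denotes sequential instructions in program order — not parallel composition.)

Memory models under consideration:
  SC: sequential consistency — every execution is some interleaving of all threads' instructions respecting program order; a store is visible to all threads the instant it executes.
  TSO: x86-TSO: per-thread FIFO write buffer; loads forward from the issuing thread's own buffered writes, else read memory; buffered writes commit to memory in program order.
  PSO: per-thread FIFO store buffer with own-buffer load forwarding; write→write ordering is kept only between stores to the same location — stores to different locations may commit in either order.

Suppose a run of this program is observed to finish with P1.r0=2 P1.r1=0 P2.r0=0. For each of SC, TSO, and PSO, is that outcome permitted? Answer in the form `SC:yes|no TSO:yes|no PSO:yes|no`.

SC:no TSO:yes PSO:yes

outcome vector order: (P1.r0,P1.r1,P2.r0)
SC (11): 000; 002; 010; 012; 020; 022; 202; 210; 212; 220; 222
TSO (12): 000; 002; 010; 012; 020; 022; 200; 202; 210; 212; 220; 222
PSO (12): 000; 002; 010; 012; 020; 022; 200; 202; 210; 212; 220; 222
target 200 ∈ {TSO,PSO}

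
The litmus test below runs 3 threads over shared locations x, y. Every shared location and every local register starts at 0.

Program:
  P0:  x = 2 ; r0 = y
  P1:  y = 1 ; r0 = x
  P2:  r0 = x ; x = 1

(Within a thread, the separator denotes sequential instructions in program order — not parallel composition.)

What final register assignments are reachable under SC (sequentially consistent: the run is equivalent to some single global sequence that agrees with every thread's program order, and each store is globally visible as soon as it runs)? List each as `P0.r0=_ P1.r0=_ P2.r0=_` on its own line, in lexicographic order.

outcome vector order: (P0.r0,P1.r0,P2.r0)
|SC outcomes| = 10

P0.r0=0 P1.r0=1 P2.r0=0
P0.r0=0 P1.r0=1 P2.r0=2
P0.r0=0 P1.r0=2 P2.r0=0
P0.r0=0 P1.r0=2 P2.r0=2
P0.r0=1 P1.r0=0 P2.r0=0
P0.r0=1 P1.r0=0 P2.r0=2
P0.r0=1 P1.r0=1 P2.r0=0
P0.r0=1 P1.r0=1 P2.r0=2
P0.r0=1 P1.r0=2 P2.r0=0
P0.r0=1 P1.r0=2 P2.r0=2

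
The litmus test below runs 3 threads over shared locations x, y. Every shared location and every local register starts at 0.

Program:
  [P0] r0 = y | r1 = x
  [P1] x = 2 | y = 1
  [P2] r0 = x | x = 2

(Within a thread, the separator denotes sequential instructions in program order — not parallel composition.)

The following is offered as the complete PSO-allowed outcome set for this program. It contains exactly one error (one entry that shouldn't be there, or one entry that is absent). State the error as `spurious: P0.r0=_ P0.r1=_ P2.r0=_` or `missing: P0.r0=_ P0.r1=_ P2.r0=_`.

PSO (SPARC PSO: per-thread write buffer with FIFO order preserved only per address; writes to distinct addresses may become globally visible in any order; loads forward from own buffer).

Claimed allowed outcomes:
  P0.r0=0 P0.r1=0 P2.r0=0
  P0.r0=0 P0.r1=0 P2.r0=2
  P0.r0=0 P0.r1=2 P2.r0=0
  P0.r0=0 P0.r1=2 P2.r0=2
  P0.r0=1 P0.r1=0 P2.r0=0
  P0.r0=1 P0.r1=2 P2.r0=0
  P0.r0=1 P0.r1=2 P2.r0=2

missing: P0.r0=1 P0.r1=0 P2.r0=2

outcome vector order: (P0.r0,P0.r1,P2.r0)
[PSO] allowed = {<0 0 0>, <0 0 2>, <0 2 0>, <0 2 2>, <1 0 0>, <1 0 2>, <1 2 0>, <1 2 2>}
PSO∖claimed = {<1 0 2>}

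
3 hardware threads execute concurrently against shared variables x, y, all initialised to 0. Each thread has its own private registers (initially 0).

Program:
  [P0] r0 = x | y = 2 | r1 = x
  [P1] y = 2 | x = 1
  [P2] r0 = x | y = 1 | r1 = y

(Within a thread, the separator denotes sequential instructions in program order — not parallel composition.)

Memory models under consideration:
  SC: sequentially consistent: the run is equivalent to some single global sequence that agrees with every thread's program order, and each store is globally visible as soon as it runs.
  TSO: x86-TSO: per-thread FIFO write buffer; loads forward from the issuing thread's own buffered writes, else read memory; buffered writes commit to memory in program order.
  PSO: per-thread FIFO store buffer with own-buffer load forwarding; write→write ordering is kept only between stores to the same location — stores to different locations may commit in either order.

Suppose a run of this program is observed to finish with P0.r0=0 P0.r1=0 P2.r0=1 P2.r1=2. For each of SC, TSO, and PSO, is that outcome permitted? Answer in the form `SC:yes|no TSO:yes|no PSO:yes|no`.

outcome vector order: (P0.r0,P0.r1,P2.r0,P2.r1)
under SC → 0/0/0/1; 0/0/0/2; 0/0/1/1; 0/1/0/1; 0/1/0/2; 0/1/1/1; 0/1/1/2; 1/1/0/1; 1/1/0/2; 1/1/1/1; 1/1/1/2
under TSO → 0/0/0/1; 0/0/0/2; 0/0/1/1; 0/0/1/2; 0/1/0/1; 0/1/0/2; 0/1/1/1; 0/1/1/2; 1/1/0/1; 1/1/0/2; 1/1/1/1; 1/1/1/2
under PSO → 0/0/0/1; 0/0/0/2; 0/0/1/1; 0/0/1/2; 0/1/0/1; 0/1/0/2; 0/1/1/1; 0/1/1/2; 1/1/0/1; 1/1/0/2; 1/1/1/1; 1/1/1/2
target 0/0/1/2 ∈ {TSO,PSO}

SC:no TSO:yes PSO:yes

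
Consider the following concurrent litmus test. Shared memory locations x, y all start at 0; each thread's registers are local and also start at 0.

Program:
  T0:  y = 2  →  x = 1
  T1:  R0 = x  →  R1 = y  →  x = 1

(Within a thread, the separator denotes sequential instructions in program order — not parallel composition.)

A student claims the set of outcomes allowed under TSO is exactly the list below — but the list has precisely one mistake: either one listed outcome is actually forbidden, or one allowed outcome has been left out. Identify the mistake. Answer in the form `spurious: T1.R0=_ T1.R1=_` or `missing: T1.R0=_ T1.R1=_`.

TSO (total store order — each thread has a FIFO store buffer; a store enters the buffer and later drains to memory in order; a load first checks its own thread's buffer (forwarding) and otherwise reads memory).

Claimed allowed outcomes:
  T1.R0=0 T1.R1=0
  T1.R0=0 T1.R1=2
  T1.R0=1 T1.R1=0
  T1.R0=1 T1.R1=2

spurious: T1.R0=1 T1.R1=0

outcome vector order: (T1.R0,T1.R1)
under TSO → 0/0 0/2 1/2
claimed∖TSO = {1/0}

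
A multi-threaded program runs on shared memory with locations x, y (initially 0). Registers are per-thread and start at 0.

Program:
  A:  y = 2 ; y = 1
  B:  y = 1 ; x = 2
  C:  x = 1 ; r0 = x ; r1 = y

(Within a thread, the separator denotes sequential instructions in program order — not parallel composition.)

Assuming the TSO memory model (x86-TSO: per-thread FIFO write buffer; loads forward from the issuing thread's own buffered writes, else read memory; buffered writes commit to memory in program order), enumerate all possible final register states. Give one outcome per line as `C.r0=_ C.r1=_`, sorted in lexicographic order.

C.r0=1 C.r1=0
C.r0=1 C.r1=1
C.r0=1 C.r1=2
C.r0=2 C.r1=1
C.r0=2 C.r1=2

outcome vector order: (C.r0,C.r1)
|TSO outcomes| = 5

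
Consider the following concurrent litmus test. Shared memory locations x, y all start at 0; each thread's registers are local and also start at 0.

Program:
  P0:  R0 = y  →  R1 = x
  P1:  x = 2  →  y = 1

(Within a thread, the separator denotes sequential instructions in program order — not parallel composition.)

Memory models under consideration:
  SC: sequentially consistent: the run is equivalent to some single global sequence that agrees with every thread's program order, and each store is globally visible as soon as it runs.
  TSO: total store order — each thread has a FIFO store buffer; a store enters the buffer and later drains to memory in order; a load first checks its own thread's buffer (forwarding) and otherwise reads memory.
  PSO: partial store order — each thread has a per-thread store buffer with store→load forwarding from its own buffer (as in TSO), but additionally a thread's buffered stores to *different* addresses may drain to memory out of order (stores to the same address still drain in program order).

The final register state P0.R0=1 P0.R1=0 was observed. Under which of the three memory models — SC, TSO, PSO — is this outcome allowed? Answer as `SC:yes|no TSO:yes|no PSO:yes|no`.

outcome vector order: (P0.R0,P0.R1)
SC: 3 outcomes — {0/0 0/2 1/2}
TSO: 3 outcomes — {0/0 0/2 1/2}
PSO: 4 outcomes — {0/0 0/2 1/0 1/2}
target 1/0 ∈ {PSO}

SC:no TSO:no PSO:yes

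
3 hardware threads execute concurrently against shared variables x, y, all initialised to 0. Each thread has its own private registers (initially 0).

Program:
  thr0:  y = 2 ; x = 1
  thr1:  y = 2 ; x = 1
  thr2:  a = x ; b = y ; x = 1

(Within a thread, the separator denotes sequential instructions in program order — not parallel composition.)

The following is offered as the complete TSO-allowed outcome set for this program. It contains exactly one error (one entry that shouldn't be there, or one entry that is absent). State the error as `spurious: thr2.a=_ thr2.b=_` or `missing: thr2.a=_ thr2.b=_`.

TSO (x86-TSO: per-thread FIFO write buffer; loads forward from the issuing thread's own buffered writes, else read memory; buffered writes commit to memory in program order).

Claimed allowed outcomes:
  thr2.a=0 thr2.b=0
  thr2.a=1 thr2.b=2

missing: thr2.a=0 thr2.b=2

outcome vector order: (thr2.a,thr2.b)
under TSO → 0/0, 0/2, 1/2
TSO∖claimed = {0/2}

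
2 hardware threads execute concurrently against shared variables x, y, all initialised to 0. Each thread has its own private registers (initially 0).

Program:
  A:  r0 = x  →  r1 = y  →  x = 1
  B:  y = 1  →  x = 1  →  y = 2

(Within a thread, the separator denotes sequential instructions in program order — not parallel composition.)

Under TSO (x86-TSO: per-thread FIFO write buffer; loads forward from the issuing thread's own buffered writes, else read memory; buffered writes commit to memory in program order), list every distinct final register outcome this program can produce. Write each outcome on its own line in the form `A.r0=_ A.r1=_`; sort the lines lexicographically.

A.r0=0 A.r1=0
A.r0=0 A.r1=1
A.r0=0 A.r1=2
A.r0=1 A.r1=1
A.r0=1 A.r1=2

outcome vector order: (A.r0,A.r1)
|TSO outcomes| = 5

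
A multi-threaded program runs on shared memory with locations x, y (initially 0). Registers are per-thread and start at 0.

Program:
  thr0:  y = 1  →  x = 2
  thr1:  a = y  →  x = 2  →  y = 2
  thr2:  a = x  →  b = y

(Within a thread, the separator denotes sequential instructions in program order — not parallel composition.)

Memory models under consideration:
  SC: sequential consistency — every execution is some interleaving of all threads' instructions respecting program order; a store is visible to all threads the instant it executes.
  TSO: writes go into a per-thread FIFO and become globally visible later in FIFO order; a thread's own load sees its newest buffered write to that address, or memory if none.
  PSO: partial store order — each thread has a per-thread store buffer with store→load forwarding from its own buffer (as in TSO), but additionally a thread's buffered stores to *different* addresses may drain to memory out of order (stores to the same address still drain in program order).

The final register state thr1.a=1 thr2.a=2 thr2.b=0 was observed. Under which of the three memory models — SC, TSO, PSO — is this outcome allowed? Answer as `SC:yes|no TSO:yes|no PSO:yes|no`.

outcome vector order: (thr1.a,thr2.a,thr2.b)
under SC → (0,0,0) (0,0,1) (0,0,2) (0,2,0) (0,2,1) (0,2,2) (1,0,0) (1,0,1) (1,0,2) (1,2,1) (1,2,2)
under TSO → (0,0,0) (0,0,1) (0,0,2) (0,2,0) (0,2,1) (0,2,2) (1,0,0) (1,0,1) (1,0,2) (1,2,1) (1,2,2)
under PSO → (0,0,0) (0,0,1) (0,0,2) (0,2,0) (0,2,1) (0,2,2) (1,0,0) (1,0,1) (1,0,2) (1,2,0) (1,2,1) (1,2,2)
target (1,2,0) ∈ {PSO}

SC:no TSO:no PSO:yes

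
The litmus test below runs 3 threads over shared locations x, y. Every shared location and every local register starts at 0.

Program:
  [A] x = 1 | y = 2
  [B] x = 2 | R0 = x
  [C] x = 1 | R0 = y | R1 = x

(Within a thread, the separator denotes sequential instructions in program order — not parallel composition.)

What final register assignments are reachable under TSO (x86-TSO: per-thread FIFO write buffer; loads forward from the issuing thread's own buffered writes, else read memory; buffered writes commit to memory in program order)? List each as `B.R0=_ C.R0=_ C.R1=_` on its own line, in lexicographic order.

B.R0=1 C.R0=0 C.R1=1
B.R0=1 C.R0=0 C.R1=2
B.R0=1 C.R0=2 C.R1=1
B.R0=2 C.R0=0 C.R1=1
B.R0=2 C.R0=0 C.R1=2
B.R0=2 C.R0=2 C.R1=1
B.R0=2 C.R0=2 C.R1=2

outcome vector order: (B.R0,C.R0,C.R1)
|TSO outcomes| = 7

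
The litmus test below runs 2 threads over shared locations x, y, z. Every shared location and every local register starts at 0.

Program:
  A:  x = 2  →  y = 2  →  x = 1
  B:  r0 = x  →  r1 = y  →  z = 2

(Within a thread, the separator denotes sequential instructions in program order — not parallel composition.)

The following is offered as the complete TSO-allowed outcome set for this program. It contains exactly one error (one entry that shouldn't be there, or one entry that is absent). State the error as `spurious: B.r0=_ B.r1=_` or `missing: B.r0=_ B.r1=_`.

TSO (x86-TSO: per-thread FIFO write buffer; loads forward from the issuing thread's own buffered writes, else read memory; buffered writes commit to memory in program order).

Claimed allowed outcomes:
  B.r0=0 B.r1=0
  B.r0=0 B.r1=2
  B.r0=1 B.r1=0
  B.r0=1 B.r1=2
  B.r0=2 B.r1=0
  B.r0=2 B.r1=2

outcome vector order: (B.r0,B.r1)
TSO: 5 outcomes — {(0,0) (0,2) (1,2) (2,0) (2,2)}
claimed∖TSO = {(1,0)}

spurious: B.r0=1 B.r1=0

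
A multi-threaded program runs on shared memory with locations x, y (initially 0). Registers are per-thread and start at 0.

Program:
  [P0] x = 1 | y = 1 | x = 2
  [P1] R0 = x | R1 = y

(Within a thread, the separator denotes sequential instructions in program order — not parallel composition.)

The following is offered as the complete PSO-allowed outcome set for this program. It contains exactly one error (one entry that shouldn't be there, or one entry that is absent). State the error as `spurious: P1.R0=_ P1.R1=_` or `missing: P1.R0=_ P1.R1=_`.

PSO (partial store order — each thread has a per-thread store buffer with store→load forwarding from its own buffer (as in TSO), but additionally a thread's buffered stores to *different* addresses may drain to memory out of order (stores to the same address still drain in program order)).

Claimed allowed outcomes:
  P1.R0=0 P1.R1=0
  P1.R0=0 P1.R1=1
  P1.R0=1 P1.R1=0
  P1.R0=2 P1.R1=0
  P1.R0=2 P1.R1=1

outcome vector order: (P1.R0,P1.R1)
under PSO → 0/0 0/1 1/0 1/1 2/0 2/1
PSO∖claimed = {1/1}

missing: P1.R0=1 P1.R1=1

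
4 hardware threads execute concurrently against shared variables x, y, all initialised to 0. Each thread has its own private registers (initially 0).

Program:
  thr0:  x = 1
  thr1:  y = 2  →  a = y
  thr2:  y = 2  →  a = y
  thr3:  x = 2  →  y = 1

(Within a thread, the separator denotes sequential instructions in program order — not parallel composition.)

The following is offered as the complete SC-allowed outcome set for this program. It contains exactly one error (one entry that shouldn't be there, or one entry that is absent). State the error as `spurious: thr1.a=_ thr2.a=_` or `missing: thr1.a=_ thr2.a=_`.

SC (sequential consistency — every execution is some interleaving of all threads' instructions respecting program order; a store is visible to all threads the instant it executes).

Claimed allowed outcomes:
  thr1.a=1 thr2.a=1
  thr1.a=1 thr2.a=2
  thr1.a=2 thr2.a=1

outcome vector order: (thr1.a,thr2.a)
SC (4): <1 1>, <1 2>, <2 1>, <2 2>
SC∖claimed = {<2 2>}

missing: thr1.a=2 thr2.a=2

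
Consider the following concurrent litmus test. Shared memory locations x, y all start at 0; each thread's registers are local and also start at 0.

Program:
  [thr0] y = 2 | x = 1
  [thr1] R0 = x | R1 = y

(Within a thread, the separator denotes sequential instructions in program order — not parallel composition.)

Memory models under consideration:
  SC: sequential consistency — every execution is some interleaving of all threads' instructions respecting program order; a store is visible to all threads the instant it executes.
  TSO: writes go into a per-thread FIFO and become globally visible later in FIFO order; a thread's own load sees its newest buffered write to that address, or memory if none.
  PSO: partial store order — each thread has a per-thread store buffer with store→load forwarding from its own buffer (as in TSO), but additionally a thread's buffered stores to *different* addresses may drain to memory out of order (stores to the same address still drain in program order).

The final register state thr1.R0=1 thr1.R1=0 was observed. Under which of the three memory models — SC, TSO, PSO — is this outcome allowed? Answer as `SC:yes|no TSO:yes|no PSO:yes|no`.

SC:no TSO:no PSO:yes

outcome vector order: (thr1.R0,thr1.R1)
SC: 3 outcomes — {00 02 12}
TSO: 3 outcomes — {00 02 12}
PSO: 4 outcomes — {00 02 10 12}
target 10 ∈ {PSO}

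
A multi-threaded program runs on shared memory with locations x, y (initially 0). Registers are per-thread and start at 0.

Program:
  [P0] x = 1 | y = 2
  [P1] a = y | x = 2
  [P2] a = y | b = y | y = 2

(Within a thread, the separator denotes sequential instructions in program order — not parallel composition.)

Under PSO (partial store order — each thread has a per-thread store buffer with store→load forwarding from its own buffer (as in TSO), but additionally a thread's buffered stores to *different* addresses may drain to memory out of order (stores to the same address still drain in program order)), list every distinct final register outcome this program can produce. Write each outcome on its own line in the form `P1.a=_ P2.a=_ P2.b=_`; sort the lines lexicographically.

outcome vector order: (P1.a,P2.a,P2.b)
|PSO outcomes| = 6

P1.a=0 P2.a=0 P2.b=0
P1.a=0 P2.a=0 P2.b=2
P1.a=0 P2.a=2 P2.b=2
P1.a=2 P2.a=0 P2.b=0
P1.a=2 P2.a=0 P2.b=2
P1.a=2 P2.a=2 P2.b=2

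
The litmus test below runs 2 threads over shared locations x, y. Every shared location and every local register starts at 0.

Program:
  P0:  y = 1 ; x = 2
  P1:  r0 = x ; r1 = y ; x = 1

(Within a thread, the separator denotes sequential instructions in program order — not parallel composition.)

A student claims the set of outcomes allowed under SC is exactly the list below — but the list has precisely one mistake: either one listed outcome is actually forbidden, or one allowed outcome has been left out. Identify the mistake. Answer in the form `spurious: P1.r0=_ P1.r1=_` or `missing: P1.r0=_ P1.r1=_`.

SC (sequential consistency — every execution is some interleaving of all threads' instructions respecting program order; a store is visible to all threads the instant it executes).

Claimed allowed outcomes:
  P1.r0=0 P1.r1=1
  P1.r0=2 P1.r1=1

missing: P1.r0=0 P1.r1=0

outcome vector order: (P1.r0,P1.r1)
[SC] allowed = {(0,0); (0,1); (2,1)}
SC∖claimed = {(0,0)}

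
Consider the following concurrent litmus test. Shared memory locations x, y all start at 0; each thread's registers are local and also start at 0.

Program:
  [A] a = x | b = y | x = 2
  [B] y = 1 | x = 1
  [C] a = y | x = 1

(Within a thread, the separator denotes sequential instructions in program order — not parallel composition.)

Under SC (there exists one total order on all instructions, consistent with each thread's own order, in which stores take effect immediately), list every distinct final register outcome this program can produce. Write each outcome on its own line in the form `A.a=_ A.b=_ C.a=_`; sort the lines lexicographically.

A.a=0 A.b=0 C.a=0
A.a=0 A.b=0 C.a=1
A.a=0 A.b=1 C.a=0
A.a=0 A.b=1 C.a=1
A.a=1 A.b=0 C.a=0
A.a=1 A.b=1 C.a=0
A.a=1 A.b=1 C.a=1

outcome vector order: (A.a,A.b,C.a)
|SC outcomes| = 7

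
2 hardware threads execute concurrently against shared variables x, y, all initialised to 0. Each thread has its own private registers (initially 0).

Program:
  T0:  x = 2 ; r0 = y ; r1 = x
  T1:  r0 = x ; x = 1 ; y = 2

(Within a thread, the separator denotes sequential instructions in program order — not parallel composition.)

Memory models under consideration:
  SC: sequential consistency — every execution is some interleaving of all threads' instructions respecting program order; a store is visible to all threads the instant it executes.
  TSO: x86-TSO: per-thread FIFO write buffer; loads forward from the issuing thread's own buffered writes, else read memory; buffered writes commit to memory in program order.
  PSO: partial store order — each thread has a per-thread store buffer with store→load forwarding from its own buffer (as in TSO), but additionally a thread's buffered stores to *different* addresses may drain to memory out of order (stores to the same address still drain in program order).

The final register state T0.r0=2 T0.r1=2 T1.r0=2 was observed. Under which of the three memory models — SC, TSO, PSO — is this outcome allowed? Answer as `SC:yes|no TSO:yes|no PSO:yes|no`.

SC:no TSO:no PSO:yes

outcome vector order: (T0.r0,T0.r1,T1.r0)
[SC] allowed = {<0 1 0> <0 1 2> <0 2 0> <0 2 2> <2 1 0> <2 1 2> <2 2 0>}
[TSO] allowed = {<0 1 0> <0 1 2> <0 2 0> <0 2 2> <2 1 0> <2 1 2> <2 2 0>}
[PSO] allowed = {<0 1 0> <0 1 2> <0 2 0> <0 2 2> <2 1 0> <2 1 2> <2 2 0> <2 2 2>}
target <2 2 2> ∈ {PSO}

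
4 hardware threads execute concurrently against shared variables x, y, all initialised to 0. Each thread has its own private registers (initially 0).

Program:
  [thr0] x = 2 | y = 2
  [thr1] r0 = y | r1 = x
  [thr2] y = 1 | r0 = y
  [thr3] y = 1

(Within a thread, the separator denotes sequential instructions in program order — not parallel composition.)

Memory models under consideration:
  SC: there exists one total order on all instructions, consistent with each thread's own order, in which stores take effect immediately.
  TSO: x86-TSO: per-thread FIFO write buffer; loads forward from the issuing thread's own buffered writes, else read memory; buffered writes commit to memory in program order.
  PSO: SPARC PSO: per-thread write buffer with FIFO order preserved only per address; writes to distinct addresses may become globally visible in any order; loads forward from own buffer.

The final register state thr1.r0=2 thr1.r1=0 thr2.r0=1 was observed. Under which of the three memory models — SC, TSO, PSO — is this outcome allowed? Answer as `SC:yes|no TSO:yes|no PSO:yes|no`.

SC:no TSO:no PSO:yes

outcome vector order: (thr1.r0,thr1.r1,thr2.r0)
[SC] allowed = {(0,0,1); (0,0,2); (0,2,1); (0,2,2); (1,0,1); (1,0,2); (1,2,1); (1,2,2); (2,2,1); (2,2,2)}
[TSO] allowed = {(0,0,1); (0,0,2); (0,2,1); (0,2,2); (1,0,1); (1,0,2); (1,2,1); (1,2,2); (2,2,1); (2,2,2)}
[PSO] allowed = {(0,0,1); (0,0,2); (0,2,1); (0,2,2); (1,0,1); (1,0,2); (1,2,1); (1,2,2); (2,0,1); (2,0,2); (2,2,1); (2,2,2)}
target (2,0,1) ∈ {PSO}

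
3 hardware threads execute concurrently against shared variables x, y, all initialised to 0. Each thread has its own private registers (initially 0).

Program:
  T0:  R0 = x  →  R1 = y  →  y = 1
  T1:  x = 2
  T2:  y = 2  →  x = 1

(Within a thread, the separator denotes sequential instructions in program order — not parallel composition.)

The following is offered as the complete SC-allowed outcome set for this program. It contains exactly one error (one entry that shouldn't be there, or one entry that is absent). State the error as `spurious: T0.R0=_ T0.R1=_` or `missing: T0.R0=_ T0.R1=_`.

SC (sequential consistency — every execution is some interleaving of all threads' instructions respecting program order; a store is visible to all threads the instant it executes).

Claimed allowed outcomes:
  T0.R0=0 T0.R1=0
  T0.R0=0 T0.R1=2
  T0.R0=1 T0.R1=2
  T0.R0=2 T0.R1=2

missing: T0.R0=2 T0.R1=0

outcome vector order: (T0.R0,T0.R1)
under SC → (0,0), (0,2), (1,2), (2,0), (2,2)
SC∖claimed = {(2,0)}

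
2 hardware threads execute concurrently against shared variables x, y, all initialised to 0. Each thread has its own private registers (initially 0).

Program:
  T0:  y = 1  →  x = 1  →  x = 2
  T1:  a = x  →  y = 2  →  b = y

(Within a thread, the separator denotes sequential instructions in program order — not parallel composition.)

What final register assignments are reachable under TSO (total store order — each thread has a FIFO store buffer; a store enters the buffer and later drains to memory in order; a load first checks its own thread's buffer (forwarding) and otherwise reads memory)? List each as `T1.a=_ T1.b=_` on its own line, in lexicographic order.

outcome vector order: (T1.a,T1.b)
|TSO outcomes| = 4

T1.a=0 T1.b=1
T1.a=0 T1.b=2
T1.a=1 T1.b=2
T1.a=2 T1.b=2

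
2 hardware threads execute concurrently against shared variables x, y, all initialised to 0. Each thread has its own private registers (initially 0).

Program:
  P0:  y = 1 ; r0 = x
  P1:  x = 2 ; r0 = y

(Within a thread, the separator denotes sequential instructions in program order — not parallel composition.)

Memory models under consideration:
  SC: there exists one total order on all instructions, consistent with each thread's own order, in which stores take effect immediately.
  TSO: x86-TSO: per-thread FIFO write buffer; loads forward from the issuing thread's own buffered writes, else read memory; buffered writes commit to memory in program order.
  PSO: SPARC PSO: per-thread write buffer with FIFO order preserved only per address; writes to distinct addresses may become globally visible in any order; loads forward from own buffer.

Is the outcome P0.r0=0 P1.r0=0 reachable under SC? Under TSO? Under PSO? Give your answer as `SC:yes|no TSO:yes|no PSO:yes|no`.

outcome vector order: (P0.r0,P1.r0)
[SC] allowed = {(0,1) (2,0) (2,1)}
[TSO] allowed = {(0,0) (0,1) (2,0) (2,1)}
[PSO] allowed = {(0,0) (0,1) (2,0) (2,1)}
target (0,0) ∈ {TSO,PSO}

SC:no TSO:yes PSO:yes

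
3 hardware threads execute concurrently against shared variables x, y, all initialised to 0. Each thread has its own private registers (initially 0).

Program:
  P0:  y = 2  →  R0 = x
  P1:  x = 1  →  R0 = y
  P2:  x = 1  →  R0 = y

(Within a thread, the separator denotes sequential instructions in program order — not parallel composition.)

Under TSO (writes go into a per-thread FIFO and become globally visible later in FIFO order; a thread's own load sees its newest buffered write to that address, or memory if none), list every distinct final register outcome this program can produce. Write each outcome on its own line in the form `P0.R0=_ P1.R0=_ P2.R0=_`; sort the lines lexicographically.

P0.R0=0 P1.R0=0 P2.R0=0
P0.R0=0 P1.R0=0 P2.R0=2
P0.R0=0 P1.R0=2 P2.R0=0
P0.R0=0 P1.R0=2 P2.R0=2
P0.R0=1 P1.R0=0 P2.R0=0
P0.R0=1 P1.R0=0 P2.R0=2
P0.R0=1 P1.R0=2 P2.R0=0
P0.R0=1 P1.R0=2 P2.R0=2

outcome vector order: (P0.R0,P1.R0,P2.R0)
|TSO outcomes| = 8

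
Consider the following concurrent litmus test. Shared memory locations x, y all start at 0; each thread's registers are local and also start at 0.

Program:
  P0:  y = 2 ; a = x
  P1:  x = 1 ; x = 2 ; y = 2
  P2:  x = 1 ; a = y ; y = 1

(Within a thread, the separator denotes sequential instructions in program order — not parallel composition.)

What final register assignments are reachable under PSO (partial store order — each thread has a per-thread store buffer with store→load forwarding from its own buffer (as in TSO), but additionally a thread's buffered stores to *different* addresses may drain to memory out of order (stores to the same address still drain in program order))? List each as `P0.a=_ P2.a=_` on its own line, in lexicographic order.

outcome vector order: (P0.a,P2.a)
|PSO outcomes| = 6

P0.a=0 P2.a=0
P0.a=0 P2.a=2
P0.a=1 P2.a=0
P0.a=1 P2.a=2
P0.a=2 P2.a=0
P0.a=2 P2.a=2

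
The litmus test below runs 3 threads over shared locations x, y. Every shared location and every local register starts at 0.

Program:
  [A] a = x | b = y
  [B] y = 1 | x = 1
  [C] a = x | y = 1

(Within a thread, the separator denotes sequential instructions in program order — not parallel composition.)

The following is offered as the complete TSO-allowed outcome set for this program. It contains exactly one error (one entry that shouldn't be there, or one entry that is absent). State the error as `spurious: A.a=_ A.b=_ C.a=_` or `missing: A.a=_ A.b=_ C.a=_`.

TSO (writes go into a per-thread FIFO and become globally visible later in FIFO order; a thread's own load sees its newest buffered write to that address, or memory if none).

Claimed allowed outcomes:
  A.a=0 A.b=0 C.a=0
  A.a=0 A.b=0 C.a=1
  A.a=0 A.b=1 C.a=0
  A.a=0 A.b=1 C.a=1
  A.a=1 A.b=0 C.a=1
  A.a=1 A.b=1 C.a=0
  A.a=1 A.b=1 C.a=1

outcome vector order: (A.a,A.b,C.a)
TSO: 6 outcomes — {(0,0,0) (0,0,1) (0,1,0) (0,1,1) (1,1,0) (1,1,1)}
claimed∖TSO = {(1,0,1)}

spurious: A.a=1 A.b=0 C.a=1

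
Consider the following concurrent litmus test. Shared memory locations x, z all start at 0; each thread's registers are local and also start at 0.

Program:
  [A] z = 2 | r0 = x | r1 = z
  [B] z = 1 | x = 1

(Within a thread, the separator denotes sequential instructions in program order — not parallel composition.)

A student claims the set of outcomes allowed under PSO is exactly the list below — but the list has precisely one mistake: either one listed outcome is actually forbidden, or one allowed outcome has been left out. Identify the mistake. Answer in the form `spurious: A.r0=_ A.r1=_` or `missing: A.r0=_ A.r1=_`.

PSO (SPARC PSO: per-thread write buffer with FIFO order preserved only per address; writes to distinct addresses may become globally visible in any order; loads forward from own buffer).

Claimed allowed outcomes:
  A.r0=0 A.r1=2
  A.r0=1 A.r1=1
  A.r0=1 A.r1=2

outcome vector order: (A.r0,A.r1)
[PSO] allowed = {01, 02, 11, 12}
PSO∖claimed = {01}

missing: A.r0=0 A.r1=1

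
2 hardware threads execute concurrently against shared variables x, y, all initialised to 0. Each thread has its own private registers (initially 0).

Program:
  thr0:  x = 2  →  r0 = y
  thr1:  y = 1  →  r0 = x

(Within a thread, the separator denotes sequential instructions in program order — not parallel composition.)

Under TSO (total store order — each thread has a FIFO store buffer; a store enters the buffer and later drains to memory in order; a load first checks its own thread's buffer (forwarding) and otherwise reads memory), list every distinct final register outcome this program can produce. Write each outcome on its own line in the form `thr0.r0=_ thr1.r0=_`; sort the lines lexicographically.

thr0.r0=0 thr1.r0=0
thr0.r0=0 thr1.r0=2
thr0.r0=1 thr1.r0=0
thr0.r0=1 thr1.r0=2

outcome vector order: (thr0.r0,thr1.r0)
|TSO outcomes| = 4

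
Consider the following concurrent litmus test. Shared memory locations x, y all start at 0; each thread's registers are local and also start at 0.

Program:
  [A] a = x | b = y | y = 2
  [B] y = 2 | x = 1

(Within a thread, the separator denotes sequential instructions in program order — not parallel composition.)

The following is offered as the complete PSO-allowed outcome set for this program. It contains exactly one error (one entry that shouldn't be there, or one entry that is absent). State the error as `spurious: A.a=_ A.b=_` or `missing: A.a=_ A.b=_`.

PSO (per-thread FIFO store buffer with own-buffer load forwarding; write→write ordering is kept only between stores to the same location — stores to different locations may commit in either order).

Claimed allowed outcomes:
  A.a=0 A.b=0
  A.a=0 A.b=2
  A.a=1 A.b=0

outcome vector order: (A.a,A.b)
under PSO → 00 02 10 12
PSO∖claimed = {12}

missing: A.a=1 A.b=2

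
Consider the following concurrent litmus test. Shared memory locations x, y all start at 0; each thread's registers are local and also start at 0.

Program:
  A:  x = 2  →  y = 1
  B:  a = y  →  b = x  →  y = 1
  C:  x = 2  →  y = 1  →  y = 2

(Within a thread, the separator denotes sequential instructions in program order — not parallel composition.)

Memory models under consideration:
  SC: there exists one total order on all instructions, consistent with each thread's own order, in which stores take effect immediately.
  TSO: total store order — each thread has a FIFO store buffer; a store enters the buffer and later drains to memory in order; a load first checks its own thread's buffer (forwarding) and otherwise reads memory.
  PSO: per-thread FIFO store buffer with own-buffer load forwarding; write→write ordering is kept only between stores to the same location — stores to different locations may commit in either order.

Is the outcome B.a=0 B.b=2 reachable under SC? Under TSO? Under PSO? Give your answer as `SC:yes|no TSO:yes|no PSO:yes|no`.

outcome vector order: (B.a,B.b)
under SC → 0/0; 0/2; 1/2; 2/2
under TSO → 0/0; 0/2; 1/2; 2/2
under PSO → 0/0; 0/2; 1/0; 1/2; 2/0; 2/2
target 0/2 ∈ {SC,TSO,PSO}

SC:yes TSO:yes PSO:yes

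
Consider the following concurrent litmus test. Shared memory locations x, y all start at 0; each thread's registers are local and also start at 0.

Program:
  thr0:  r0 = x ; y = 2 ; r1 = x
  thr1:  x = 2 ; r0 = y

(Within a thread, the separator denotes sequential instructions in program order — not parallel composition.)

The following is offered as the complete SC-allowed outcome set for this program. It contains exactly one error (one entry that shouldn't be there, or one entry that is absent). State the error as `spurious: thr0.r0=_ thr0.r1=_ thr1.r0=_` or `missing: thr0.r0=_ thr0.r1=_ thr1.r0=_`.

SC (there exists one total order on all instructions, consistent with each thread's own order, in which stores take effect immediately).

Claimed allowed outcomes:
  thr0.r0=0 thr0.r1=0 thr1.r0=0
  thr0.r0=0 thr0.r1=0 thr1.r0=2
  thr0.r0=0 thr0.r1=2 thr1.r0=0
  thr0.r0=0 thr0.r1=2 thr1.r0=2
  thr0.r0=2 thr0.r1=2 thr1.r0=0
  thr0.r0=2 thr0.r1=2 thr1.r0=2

outcome vector order: (thr0.r0,thr0.r1,thr1.r0)
under SC → <0 0 2> <0 2 0> <0 2 2> <2 2 0> <2 2 2>
claimed∖SC = {<0 0 0>}

spurious: thr0.r0=0 thr0.r1=0 thr1.r0=0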